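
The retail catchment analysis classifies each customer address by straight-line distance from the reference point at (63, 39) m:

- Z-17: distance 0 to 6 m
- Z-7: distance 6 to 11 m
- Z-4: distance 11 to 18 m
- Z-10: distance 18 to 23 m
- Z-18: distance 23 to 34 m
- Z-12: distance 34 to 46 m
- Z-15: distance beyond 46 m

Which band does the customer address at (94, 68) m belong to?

Z-12

Distance = √((94−63)² + (68−39)²) = √(961.000 + 841.000) = 42.450 m.
34 ≤ 42.450 < 46 → Z-12.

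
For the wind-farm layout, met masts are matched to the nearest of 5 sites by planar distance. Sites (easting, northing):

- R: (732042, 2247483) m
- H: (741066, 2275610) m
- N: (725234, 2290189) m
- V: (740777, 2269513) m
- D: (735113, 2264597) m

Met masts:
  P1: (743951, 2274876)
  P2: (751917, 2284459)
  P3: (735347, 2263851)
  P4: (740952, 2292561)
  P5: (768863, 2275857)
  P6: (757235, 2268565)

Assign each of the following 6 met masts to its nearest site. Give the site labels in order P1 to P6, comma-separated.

P1 → H (d²=8861981.00)
P2 → H (d²=196049002.00)
P3 → D (d²=611272.00)
P4 → N (d²=252681908.00)
P5 → H (d²=772734218.00)
P6 → V (d²=271764468.00)

H, H, D, N, H, V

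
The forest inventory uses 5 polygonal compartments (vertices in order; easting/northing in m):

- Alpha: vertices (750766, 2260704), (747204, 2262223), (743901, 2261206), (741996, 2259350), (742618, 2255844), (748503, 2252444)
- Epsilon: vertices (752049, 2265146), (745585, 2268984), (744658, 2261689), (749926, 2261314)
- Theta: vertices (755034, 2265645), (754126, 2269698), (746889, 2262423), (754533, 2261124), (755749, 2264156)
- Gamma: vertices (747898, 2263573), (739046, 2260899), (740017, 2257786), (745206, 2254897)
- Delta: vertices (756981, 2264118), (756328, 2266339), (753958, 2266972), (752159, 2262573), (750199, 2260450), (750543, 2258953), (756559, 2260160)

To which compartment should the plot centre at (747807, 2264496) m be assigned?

Cast a ray rightward from (747807, 2264496). For each polygon, the edges (by vertex number in listed order) whose endpoints lie on opposite sides of northing = 2264496, where each meets that height, and whether that is right or left of the point:
Alpha: no edge straddles that height → 0 crossings.
Epsilon: 2–3 at easting≈745014.7 (left), 4–1 at easting≈751688.9 (right) → 1 crossing.
Theta: 2–3 at easting≈748951.2 (right), 5–1 at easting≈755585.7 (right) → 2 crossings.
Gamma: no edge straddles that height → 0 crossings.
Delta: 1–2 at easting≈756869.9 (right), 3–4 at easting≈752945.4 (right) → 2 crossings.
Only Epsilon has an odd count, so the point is inside Epsilon.

Epsilon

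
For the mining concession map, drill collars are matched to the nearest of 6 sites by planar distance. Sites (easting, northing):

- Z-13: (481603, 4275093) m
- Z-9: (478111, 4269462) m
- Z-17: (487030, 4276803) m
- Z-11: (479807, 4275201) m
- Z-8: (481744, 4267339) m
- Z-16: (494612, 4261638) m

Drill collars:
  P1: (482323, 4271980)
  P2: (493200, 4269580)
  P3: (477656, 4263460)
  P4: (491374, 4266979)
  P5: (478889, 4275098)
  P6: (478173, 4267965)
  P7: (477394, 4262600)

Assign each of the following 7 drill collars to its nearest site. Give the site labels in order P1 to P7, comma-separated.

P1 → Z-13 (d²=10209169.00)
P2 → Z-16 (d²=65069108.00)
P3 → Z-8 (d²=31758385.00)
P4 → Z-16 (d²=39010925.00)
P5 → Z-11 (d²=853333.00)
P6 → Z-9 (d²=2244853.00)
P7 → Z-8 (d²=41380621.00)

Z-13, Z-16, Z-8, Z-16, Z-11, Z-9, Z-8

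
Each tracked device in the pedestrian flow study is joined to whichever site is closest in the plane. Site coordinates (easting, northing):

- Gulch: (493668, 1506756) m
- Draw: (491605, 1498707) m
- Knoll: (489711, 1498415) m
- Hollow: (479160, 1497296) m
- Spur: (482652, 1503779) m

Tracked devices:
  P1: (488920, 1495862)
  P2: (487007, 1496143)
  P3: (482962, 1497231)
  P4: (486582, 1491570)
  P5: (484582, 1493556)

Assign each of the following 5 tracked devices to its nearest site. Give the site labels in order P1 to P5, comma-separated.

P1 → Knoll (d²=7143490.00)
P2 → Knoll (d²=12473600.00)
P3 → Hollow (d²=14459429.00)
P4 → Knoll (d²=56644666.00)
P5 → Hollow (d²=43385684.00)

Knoll, Knoll, Hollow, Knoll, Hollow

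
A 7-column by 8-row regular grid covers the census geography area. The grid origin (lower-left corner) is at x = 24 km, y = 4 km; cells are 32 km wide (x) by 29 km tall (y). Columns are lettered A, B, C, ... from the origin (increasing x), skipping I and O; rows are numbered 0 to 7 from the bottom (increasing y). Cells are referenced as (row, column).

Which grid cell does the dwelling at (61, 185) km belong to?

Column index: ⌊(61 − 24) / 32⌋ = ⌊1.156⌋ = 1 → column B
Row offset from origin: ⌊(185 − 4) / 29⌋ = ⌊6.241⌋ = 6 → row 6

(6, B)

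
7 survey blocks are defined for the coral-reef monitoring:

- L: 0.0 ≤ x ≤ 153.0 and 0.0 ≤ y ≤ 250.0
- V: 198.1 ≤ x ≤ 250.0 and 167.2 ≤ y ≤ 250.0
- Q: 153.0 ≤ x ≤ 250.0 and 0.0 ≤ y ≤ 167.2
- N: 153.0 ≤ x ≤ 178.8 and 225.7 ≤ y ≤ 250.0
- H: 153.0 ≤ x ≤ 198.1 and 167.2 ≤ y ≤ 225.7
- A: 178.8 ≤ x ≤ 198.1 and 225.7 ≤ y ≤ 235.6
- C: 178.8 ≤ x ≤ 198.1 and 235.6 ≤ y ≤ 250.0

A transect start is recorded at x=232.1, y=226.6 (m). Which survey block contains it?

The point has x = 232.1 and y = 226.6.
Only V satisfies 198.1 ≤ x ≤ 250.0 and 167.2 ≤ y ≤ 250.0.

V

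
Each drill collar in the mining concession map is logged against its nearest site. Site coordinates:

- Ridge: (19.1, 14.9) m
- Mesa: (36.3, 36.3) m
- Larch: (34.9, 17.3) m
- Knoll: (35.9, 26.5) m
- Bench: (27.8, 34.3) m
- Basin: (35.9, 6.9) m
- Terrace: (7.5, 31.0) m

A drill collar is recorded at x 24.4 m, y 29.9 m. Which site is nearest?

Squared distances to each site:
Ridge: 253.090; Mesa: 182.570; Larch: 269.010; Knoll: 143.810; Bench: 30.920; Basin: 661.250; Terrace: 286.820.
Minimum at Bench.

Bench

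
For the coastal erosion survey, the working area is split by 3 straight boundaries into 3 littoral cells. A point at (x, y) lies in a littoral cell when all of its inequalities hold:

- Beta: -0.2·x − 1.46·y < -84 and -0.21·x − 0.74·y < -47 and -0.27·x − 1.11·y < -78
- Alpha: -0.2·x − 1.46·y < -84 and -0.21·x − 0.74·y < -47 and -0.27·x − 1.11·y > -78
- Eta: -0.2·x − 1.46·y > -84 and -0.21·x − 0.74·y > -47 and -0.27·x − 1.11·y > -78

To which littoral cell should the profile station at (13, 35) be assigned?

Eta

-0.2·13 − 1.46·35 = -53.700, which is > -84
-0.21·13 − 0.74·35 = -28.630, which is > -47
-0.27·13 − 1.11·35 = -42.360, which is > -78
This sign pattern matches Eta.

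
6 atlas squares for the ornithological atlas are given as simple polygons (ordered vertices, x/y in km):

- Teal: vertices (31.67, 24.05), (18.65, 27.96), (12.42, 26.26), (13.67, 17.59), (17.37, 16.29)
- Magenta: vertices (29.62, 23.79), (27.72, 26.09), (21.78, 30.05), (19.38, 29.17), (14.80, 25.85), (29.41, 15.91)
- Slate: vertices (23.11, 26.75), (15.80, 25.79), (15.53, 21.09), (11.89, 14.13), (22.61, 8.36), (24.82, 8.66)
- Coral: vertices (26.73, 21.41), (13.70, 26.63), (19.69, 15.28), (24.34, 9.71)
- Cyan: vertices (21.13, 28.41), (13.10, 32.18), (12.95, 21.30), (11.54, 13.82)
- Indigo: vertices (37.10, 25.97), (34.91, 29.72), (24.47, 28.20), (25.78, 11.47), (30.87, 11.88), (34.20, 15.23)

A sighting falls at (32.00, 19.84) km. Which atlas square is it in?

Indigo

Cast a ray rightward from (32.00, 19.84). For each polygon, the edges (by vertex number in listed order) whose endpoints lie on opposite sides of y = 19.84, where each meets that height, and whether that is right or left of the point:
Teal: 3–4 at x≈13.346 (left), 5–1 at x≈23.912 (left) → 0 crossings.
Magenta: 5–6 at x≈23.634 (left), 6–1 at x≈29.515 (left) → 0 crossings.
Slate: 3–4 at x≈14.876 (left), 6–1 at x≈23.763 (left) → 0 crossings.
Coral: 2–3 at x≈17.283 (left), 4–1 at x≈26.409 (left) → 0 crossings.
Cyan: 3–4 at x≈12.675 (left), 4–1 at x≈15.497 (left) → 0 crossings.
Indigo: 3–4 at x≈25.125 (left), 6–1 at x≈35.445 (right) → 1 crossing.
Only Indigo has an odd count, so the point is inside Indigo.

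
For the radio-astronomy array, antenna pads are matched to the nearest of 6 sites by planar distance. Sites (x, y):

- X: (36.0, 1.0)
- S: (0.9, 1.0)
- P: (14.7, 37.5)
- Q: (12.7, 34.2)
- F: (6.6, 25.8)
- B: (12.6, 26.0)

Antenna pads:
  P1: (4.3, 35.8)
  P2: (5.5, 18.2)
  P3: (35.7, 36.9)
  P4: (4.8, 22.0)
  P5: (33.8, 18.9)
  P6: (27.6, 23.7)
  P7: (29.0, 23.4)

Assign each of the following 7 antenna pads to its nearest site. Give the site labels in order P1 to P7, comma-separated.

P1 → Q (d²=73.12)
P2 → F (d²=58.97)
P3 → P (d²=441.36)
P4 → F (d²=17.68)
P5 → X (d²=325.25)
P6 → B (d²=230.29)
P7 → B (d²=275.72)

Q, F, P, F, X, B, B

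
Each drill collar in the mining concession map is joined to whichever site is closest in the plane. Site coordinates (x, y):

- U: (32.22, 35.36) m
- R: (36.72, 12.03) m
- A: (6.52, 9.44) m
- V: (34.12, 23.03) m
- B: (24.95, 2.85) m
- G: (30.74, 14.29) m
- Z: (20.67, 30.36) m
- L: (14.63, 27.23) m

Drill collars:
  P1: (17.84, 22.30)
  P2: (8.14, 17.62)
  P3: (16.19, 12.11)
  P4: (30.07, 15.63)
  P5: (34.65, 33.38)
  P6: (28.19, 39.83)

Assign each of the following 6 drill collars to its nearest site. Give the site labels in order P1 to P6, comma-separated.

P1 → L (d²=34.61)
P2 → A (d²=69.54)
P3 → A (d²=100.64)
P4 → G (d²=2.24)
P5 → U (d²=9.83)
P6 → U (d²=36.22)

L, A, A, G, U, U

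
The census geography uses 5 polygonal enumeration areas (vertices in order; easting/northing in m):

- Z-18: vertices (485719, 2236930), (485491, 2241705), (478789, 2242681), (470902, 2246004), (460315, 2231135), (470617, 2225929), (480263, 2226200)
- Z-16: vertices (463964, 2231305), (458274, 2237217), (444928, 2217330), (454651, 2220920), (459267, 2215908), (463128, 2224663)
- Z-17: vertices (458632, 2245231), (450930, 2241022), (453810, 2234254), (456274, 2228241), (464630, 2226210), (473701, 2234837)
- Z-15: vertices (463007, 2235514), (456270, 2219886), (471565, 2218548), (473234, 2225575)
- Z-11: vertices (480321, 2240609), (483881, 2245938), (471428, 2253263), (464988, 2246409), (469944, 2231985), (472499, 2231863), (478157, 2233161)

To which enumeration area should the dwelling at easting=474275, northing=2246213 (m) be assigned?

Z-11

Cast a ray rightward from (474275, 2246213). For each polygon, the edges (by vertex number in listed order) whose endpoints lie on opposite sides of northing = 2246213, where each meets that height, and whether that is right or left of the point:
Z-18: no edge straddles that height → 0 crossings.
Z-16: no edge straddles that height → 0 crossings.
Z-17: no edge straddles that height → 0 crossings.
Z-15: no edge straddles that height → 0 crossings.
Z-11: 2–3 at easting≈483413.5 (right), 4–5 at easting≈465055.3 (left) → 1 crossing.
Only Z-11 has an odd count, so the point is inside Z-11.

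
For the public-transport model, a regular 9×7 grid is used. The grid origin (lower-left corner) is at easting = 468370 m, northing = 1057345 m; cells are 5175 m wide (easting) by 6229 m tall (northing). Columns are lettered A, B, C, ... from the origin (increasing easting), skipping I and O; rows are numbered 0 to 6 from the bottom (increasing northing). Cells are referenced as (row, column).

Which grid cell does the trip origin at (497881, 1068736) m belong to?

Column index: ⌊(497881 − 468370) / 5175⌋ = ⌊5.703⌋ = 5 → column F
Row offset from origin: ⌊(1068736 − 1057345) / 6229⌋ = ⌊1.829⌋ = 1 → row 1

(1, F)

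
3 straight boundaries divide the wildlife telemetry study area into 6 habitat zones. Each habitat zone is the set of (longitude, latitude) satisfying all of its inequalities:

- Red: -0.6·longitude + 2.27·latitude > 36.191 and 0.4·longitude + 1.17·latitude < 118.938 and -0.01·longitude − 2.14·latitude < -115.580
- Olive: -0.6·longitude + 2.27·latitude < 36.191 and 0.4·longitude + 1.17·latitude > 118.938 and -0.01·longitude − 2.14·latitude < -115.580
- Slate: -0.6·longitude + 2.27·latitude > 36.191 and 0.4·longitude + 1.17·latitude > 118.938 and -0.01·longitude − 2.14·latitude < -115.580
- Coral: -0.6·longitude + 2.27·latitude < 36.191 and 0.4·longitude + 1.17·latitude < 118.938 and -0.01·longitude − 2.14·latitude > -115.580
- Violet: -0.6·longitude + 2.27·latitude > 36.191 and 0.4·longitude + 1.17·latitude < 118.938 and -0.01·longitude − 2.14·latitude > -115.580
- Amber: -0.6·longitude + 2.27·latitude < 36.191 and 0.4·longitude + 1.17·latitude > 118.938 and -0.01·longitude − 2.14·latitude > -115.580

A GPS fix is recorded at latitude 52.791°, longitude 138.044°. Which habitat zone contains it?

Violet

-0.6·138.044 + 2.27·52.791 = 37.009, which is > 36.191
0.4·138.044 + 1.17·52.791 = 116.983, which is < 118.938
-0.01·138.044 − 2.14·52.791 = -114.353, which is > -115.580
This sign pattern matches Violet.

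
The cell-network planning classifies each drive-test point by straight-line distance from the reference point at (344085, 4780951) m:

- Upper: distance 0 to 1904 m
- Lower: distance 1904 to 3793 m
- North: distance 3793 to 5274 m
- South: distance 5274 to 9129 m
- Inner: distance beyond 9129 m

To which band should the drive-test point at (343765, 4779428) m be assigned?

Distance = √((343765−344085)² + (4779428−4780951)²) = √(102400.000 + 2319529.000) = 1556.255 m.
0 ≤ 1556.255 < 1904 → Upper.

Upper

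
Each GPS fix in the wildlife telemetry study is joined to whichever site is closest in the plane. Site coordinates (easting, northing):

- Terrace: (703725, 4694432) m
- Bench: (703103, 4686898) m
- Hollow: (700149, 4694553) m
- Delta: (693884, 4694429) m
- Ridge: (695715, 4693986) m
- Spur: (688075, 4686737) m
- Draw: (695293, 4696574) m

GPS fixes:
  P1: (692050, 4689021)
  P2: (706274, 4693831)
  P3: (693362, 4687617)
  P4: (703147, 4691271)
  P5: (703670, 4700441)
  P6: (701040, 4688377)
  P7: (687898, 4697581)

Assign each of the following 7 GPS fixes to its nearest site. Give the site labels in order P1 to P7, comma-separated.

Spur, Terrace, Spur, Terrace, Terrace, Bench, Delta

P1 → Spur (d²=21017281.00)
P2 → Terrace (d²=6858602.00)
P3 → Spur (d²=28726769.00)
P4 → Terrace (d²=10326005.00)
P5 → Terrace (d²=36111106.00)
P6 → Bench (d²=6443410.00)
P7 → Delta (d²=45767300.00)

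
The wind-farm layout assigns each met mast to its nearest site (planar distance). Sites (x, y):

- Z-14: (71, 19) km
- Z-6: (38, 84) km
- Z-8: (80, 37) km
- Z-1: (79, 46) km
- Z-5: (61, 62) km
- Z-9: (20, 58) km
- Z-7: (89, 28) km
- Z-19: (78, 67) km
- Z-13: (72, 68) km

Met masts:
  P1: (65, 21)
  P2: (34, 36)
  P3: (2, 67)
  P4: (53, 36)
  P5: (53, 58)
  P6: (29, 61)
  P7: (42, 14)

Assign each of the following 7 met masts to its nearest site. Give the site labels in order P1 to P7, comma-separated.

P1 → Z-14 (d²=40.00)
P2 → Z-9 (d²=680.00)
P3 → Z-9 (d²=405.00)
P4 → Z-14 (d²=613.00)
P5 → Z-5 (d²=80.00)
P6 → Z-9 (d²=90.00)
P7 → Z-14 (d²=866.00)

Z-14, Z-9, Z-9, Z-14, Z-5, Z-9, Z-14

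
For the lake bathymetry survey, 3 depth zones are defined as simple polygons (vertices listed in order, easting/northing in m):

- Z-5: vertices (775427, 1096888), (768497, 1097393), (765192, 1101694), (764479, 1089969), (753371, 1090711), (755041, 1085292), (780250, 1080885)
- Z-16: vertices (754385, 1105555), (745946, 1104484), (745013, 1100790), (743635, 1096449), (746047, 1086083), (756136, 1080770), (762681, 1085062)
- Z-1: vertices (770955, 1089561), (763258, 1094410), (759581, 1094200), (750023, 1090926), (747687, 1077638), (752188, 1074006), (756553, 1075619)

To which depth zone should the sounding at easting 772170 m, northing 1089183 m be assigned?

Cast a ray rightward from (772170, 1089183). For each polygon, the edges (by vertex number in listed order) whose endpoints lie on opposite sides of northing = 1089183, where each meets that height, and whether that is right or left of the point:
Z-5: 5–6 at easting≈753841.9 (left), 7–1 at easting≈777749.1 (right) → 1 crossing.
Z-16: 4–5 at easting≈745325.7 (left), 7–1 at easting≈761012.7 (left) → 0 crossings.
Z-1: 4–5 at easting≈749716.6 (left), 7–1 at easting≈770564.5 (left) → 0 crossings.
Only Z-5 has an odd count, so the point is inside Z-5.

Z-5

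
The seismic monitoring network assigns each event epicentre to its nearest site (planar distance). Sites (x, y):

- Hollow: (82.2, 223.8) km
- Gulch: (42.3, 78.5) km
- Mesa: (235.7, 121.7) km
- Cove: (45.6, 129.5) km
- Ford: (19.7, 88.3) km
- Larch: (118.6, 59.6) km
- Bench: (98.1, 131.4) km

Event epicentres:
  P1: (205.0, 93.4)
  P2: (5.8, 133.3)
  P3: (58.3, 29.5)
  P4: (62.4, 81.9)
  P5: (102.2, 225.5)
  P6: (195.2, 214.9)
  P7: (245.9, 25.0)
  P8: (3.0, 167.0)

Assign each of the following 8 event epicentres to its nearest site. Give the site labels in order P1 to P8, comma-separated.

Mesa, Cove, Gulch, Gulch, Hollow, Mesa, Mesa, Cove

P1 → Mesa (d²=1743.38)
P2 → Cove (d²=1598.48)
P3 → Gulch (d²=2657.00)
P4 → Gulch (d²=415.57)
P5 → Hollow (d²=402.89)
P6 → Mesa (d²=10326.49)
P7 → Mesa (d²=9454.93)
P8 → Cove (d²=3221.01)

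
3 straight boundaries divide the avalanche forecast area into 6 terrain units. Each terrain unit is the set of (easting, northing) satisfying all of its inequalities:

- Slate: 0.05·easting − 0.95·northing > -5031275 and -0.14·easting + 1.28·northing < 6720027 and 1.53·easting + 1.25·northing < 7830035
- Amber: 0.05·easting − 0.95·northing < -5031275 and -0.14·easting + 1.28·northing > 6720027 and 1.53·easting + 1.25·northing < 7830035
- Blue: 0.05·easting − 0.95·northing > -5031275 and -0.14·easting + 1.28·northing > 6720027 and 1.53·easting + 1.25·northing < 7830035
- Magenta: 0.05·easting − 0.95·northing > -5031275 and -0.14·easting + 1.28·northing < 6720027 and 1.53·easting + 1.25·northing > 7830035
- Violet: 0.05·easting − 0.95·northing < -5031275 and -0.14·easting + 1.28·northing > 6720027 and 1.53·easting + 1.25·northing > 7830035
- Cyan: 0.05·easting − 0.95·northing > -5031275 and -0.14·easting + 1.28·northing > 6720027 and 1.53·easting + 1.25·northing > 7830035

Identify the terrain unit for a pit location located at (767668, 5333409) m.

0.05·767668 − 0.95·5333409 = -5028355.150, which is > -5031275
-0.14·767668 + 1.28·5333409 = 6719290.000, which is < 6720027
1.53·767668 + 1.25·5333409 = 7841293.290, which is > 7830035
This sign pattern matches Magenta.

Magenta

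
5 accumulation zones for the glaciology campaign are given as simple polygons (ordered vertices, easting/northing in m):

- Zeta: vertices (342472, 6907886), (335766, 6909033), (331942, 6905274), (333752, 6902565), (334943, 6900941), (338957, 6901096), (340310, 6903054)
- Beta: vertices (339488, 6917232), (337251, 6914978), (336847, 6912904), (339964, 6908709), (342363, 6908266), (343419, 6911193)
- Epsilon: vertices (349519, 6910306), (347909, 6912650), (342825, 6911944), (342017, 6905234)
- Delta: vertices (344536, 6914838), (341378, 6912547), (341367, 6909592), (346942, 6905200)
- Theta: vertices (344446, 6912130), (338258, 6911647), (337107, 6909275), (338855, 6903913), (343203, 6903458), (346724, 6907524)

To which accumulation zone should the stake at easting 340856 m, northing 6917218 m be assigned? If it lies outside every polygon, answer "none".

none

Cast a ray rightward from (340856, 6917218). For each polygon, the edges (by vertex number in listed order) whose endpoints lie on opposite sides of northing = 6917218, where each meets that height, and whether that is right or left of the point:
Zeta: no edge straddles that height → 0 crossings.
Beta: 1–2 at easting≈339474.1 (left), 6–1 at easting≈339497.1 (left) → 0 crossings.
Epsilon: no edge straddles that height → 0 crossings.
Delta: no edge straddles that height → 0 crossings.
Theta: no edge straddles that height → 0 crossings.
All counts are even, so the point lies outside every listed polygon.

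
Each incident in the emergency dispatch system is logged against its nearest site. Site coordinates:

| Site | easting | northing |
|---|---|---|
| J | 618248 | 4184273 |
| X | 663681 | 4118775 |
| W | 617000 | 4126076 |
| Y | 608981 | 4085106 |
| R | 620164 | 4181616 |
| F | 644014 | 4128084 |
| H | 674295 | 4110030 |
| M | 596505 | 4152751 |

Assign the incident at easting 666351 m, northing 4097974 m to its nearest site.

Squared distances to each site:
J: 9761416010.000; X: 439810501.000; W: 3225243605.000; Y: 3456902324.000; R: 9129223133.000; F: 1405553669.000; H: 208454272.000; M: 7878983445.000.
Minimum at H.

H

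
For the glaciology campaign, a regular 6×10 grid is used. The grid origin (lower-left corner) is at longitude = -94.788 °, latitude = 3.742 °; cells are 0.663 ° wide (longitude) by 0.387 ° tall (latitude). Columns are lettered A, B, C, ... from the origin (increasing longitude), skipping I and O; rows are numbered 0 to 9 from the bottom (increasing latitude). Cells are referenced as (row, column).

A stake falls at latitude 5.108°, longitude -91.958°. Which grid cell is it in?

Column index: ⌊(-91.958 − -94.788) / 0.663⌋ = ⌊4.268⌋ = 4 → column E
Row offset from origin: ⌊(5.108 − 3.742) / 0.387⌋ = ⌊3.530⌋ = 3 → row 3

(3, E)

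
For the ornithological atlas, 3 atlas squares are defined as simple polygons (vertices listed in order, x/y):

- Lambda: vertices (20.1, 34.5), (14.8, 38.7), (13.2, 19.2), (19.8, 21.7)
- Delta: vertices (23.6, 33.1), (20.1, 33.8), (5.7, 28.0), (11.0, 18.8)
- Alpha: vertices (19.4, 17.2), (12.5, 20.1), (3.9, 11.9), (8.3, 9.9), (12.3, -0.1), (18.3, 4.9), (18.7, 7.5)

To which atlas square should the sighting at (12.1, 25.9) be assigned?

Delta

Cast a ray rightward from (12.1, 25.9). For each polygon, the edges (by vertex number in listed order) whose endpoints lie on opposite sides of y = 25.9, where each meets that height, and whether that is right or left of the point:
Lambda: 2–3 at x≈13.75 (right), 4–1 at x≈19.90 (right) → 2 crossings.
Delta: 3–4 at x≈6.91 (left), 4–1 at x≈17.26 (right) → 1 crossing.
Alpha: no edge straddles that height → 0 crossings.
Only Delta has an odd count, so the point is inside Delta.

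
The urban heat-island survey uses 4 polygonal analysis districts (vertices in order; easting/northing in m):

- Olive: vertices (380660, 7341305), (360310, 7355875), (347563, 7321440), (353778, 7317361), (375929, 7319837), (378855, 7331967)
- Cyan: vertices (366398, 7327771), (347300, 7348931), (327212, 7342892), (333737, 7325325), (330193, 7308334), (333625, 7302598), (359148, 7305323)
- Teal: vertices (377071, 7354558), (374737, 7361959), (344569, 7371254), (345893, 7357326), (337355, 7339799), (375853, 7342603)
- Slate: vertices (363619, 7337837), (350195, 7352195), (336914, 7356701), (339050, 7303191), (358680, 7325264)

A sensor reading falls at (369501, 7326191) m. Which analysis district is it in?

Cast a ray rightward from (369501, 7326191). For each polygon, the edges (by vertex number in listed order) whose endpoints lie on opposite sides of northing = 7326191, where each meets that height, and whether that is right or left of the point:
Olive: 2–3 at easting≈349321.7 (left), 5–6 at easting≈377461.7 (right) → 1 crossing.
Cyan: 3–4 at easting≈333415.3 (left), 7–1 at easting≈365887.7 (left) → 0 crossings.
Teal: no edge straddles that height → 0 crossings.
Slate: 3–4 at easting≈338131.9 (left), 5–1 at easting≈359044.1 (left) → 0 crossings.
Only Olive has an odd count, so the point is inside Olive.

Olive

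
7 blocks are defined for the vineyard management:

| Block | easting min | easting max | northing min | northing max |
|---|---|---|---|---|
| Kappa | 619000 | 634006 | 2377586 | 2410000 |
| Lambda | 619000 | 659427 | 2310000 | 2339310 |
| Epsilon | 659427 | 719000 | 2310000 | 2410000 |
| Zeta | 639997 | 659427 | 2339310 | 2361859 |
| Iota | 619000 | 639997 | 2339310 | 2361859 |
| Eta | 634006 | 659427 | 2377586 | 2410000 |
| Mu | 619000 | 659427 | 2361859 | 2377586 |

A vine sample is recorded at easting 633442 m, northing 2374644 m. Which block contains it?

Mu

The point has easting = 633442 and northing = 2374644.
Only Mu satisfies 619000 ≤ easting ≤ 659427 and 2361859 ≤ northing ≤ 2377586.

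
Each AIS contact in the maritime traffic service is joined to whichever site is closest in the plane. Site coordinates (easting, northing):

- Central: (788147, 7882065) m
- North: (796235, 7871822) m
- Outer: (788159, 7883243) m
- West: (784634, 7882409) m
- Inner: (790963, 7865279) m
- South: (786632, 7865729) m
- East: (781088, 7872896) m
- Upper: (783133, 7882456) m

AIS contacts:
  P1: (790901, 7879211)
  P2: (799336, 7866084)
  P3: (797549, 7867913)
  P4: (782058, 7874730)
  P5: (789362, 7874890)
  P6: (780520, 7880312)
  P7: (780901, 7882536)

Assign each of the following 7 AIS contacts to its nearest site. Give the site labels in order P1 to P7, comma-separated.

Central, North, North, East, Central, Upper, Upper

P1 → Central (d²=15729832.00)
P2 → North (d²=42540845.00)
P3 → North (d²=17006877.00)
P4 → East (d²=4304456.00)
P5 → Central (d²=52956850.00)
P6 → Upper (d²=11424505.00)
P7 → Upper (d²=4988224.00)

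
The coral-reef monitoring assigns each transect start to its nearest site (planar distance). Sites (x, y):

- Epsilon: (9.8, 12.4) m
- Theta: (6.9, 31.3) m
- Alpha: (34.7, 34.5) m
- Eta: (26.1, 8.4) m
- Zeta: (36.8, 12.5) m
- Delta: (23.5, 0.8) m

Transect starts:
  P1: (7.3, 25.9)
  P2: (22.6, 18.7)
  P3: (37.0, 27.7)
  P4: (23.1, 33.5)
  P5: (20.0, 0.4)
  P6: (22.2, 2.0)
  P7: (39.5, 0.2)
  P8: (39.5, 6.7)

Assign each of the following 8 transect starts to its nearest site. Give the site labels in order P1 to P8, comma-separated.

Theta, Eta, Alpha, Alpha, Delta, Delta, Zeta, Zeta

P1 → Theta (d²=29.32)
P2 → Eta (d²=118.34)
P3 → Alpha (d²=51.53)
P4 → Alpha (d²=135.56)
P5 → Delta (d²=12.41)
P6 → Delta (d²=3.13)
P7 → Zeta (d²=158.58)
P8 → Zeta (d²=40.93)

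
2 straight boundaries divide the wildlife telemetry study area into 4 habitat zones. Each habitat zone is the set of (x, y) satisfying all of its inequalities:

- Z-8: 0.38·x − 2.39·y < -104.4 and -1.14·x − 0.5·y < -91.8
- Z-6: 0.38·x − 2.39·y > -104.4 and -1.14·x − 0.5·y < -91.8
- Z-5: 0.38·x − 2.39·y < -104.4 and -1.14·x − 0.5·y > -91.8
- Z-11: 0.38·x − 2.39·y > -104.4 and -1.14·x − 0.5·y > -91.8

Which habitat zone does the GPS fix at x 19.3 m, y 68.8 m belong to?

Z-5

0.38·19.3 − 2.39·68.8 = -157.098, which is < -104.4
-1.14·19.3 − 0.5·68.8 = -56.402, which is > -91.8
This sign pattern matches Z-5.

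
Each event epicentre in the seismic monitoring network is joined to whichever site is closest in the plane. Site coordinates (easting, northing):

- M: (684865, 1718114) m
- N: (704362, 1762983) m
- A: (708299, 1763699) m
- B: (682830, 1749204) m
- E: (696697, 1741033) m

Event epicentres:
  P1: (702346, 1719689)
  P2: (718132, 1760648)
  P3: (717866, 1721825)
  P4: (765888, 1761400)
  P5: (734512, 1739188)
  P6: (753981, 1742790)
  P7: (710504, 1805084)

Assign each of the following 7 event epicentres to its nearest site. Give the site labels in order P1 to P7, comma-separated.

P1 → M (d²=308065986.00)
P2 → A (d²=105996490.00)
P3 → E (d²=817073825.00)
P4 → A (d²=3321778322.00)
P5 → A (d²=1287910490.00)
P6 → A (d²=2524031405.00)
P7 → A (d²=1717580250.00)

M, A, E, A, A, A, A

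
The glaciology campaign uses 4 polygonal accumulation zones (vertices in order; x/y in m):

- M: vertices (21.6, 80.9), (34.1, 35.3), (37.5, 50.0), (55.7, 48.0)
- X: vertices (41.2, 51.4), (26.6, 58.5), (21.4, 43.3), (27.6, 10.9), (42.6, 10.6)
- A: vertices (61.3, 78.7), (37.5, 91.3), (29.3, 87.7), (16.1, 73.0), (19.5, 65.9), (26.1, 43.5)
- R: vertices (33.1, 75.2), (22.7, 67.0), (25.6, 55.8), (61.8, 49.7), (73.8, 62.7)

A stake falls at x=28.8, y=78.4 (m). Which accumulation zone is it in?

A

Cast a ray rightward from (28.8, 78.4). For each polygon, the edges (by vertex number in listed order) whose endpoints lie on opposite sides of y = 78.4, where each meets that height, and whether that is right or left of the point:
M: 1–2 at x≈22.29 (left), 4–1 at x≈24.19 (left) → 0 crossings.
X: no edge straddles that height → 0 crossings.
A: 3–4 at x≈20.95 (left), 6–1 at x≈61.00 (right) → 1 crossing.
R: no edge straddles that height → 0 crossings.
Only A has an odd count, so the point is inside A.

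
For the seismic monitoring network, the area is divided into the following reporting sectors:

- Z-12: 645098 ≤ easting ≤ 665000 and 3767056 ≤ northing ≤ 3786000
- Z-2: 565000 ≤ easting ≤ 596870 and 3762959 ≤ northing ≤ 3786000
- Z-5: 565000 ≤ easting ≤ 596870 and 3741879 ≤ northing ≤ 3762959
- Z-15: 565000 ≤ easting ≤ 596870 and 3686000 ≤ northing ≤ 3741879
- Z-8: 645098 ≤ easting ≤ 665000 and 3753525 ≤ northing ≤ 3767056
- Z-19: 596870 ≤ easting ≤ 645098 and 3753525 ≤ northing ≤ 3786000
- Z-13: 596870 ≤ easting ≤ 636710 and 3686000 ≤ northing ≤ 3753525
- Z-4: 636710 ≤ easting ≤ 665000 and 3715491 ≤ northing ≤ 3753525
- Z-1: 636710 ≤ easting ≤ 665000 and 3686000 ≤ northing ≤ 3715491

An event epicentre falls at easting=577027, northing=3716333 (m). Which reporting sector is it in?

The point has easting = 577027 and northing = 3716333.
Only Z-15 satisfies 565000 ≤ easting ≤ 596870 and 3686000 ≤ northing ≤ 3741879.

Z-15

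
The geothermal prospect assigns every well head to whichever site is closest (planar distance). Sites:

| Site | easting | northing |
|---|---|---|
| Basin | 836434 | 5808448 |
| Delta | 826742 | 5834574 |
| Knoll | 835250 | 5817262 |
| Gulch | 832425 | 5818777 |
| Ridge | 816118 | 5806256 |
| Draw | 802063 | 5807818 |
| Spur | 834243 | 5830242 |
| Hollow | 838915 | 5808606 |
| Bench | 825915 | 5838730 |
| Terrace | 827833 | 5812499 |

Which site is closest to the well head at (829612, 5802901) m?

Squared distances to each site:
Basin: 77308893.000; Delta: 1011415829.000; Knoll: 238025365.000; Gulch: 259960345.000; Ridge: 193344061.000; Draw: 783124290.000; Spur: 768976442.000; Hollow: 119092834.000; Bench: 1297385050.000; Terrace: 95286445.000.
Minimum at Basin.

Basin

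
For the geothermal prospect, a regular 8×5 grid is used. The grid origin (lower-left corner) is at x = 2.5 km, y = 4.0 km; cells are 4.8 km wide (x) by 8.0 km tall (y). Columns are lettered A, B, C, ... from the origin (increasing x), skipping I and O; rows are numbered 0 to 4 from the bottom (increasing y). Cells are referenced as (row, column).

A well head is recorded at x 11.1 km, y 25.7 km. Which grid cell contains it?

Column index: ⌊(11.1 − 2.5) / 4.8⌋ = ⌊1.792⌋ = 1 → column B
Row offset from origin: ⌊(25.7 − 4.0) / 8.0⌋ = ⌊2.712⌋ = 2 → row 2

(2, B)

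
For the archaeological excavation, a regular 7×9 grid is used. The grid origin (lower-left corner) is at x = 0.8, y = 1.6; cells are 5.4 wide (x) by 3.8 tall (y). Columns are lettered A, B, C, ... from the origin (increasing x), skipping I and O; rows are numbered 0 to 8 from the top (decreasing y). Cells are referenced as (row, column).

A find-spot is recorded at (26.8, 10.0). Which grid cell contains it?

Column index: ⌊(26.8 − 0.8) / 5.4⌋ = ⌊4.815⌋ = 4 → column E
Row offset from origin: ⌊(10.0 − 1.6) / 3.8⌋ = ⌊2.211⌋ = 2 → row 6 (counted from top)

(6, E)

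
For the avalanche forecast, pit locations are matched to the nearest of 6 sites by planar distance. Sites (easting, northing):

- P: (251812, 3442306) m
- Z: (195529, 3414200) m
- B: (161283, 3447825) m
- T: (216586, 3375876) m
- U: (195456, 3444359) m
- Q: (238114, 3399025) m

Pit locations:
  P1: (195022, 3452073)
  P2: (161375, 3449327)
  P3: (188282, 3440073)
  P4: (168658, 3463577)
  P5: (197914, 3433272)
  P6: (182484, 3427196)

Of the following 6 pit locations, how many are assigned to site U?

3

P1 → U
P2 → B
P3 → U
P4 → B
P5 → U
P6 → Z
3 of the 6 go to U.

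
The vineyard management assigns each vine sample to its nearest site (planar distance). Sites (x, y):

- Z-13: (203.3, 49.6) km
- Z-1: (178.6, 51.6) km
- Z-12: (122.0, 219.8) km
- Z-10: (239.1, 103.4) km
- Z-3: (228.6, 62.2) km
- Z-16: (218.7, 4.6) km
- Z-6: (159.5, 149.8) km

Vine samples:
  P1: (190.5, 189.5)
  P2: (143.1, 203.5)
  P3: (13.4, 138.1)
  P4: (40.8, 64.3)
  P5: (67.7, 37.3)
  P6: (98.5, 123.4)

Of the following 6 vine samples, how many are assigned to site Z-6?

2

P1 → Z-6
P2 → Z-12
P3 → Z-12
P4 → Z-1
P5 → Z-1
P6 → Z-6
2 of the 6 go to Z-6.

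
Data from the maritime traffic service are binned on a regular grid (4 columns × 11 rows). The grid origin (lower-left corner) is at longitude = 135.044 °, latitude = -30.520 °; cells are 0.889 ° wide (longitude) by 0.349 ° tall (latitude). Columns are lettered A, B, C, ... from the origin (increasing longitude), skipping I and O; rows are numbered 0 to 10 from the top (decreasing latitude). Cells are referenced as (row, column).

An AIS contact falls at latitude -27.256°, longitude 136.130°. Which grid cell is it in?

Column index: ⌊(136.130 − 135.044) / 0.889⌋ = ⌊1.222⌋ = 1 → column B
Row offset from origin: ⌊(-27.256 − -30.520) / 0.349⌋ = ⌊9.352⌋ = 9 → row 1 (counted from top)

(1, B)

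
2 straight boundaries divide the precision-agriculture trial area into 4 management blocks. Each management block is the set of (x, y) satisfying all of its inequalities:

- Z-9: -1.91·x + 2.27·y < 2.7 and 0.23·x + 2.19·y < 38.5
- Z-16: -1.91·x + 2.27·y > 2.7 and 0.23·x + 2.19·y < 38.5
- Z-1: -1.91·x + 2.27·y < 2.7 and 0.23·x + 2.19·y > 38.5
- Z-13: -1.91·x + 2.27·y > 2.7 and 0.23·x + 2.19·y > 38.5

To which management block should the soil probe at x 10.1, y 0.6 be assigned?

Z-9

-1.91·10.1 + 2.27·0.6 = -17.929, which is < 2.7
0.23·10.1 + 2.19·0.6 = 3.637, which is < 38.5
This sign pattern matches Z-9.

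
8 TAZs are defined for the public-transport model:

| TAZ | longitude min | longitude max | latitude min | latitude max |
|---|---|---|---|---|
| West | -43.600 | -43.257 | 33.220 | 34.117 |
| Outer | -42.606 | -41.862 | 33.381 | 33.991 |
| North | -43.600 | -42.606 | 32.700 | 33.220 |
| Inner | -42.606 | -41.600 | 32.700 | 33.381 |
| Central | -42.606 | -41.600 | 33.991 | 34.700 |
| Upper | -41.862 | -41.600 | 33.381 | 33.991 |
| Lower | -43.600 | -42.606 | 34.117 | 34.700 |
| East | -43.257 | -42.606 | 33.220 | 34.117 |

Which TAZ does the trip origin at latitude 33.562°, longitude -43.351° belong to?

The point has longitude = -43.351 and latitude = 33.562.
Only West satisfies -43.600 ≤ longitude ≤ -43.257 and 33.220 ≤ latitude ≤ 34.117.

West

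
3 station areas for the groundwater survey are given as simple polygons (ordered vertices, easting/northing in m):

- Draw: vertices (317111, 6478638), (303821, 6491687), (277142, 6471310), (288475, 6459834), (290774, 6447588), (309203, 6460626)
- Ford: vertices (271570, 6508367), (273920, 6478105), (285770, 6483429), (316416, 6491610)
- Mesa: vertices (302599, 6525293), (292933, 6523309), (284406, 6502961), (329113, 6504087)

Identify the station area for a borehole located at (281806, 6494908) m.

Cast a ray rightward from (281806, 6494908). For each polygon, the edges (by vertex number in listed order) whose endpoints lie on opposite sides of northing = 6494908, where each meets that height, and whether that is right or left of the point:
Draw: no edge straddles that height → 0 crossings.
Ford: 1–2 at easting≈272615.2 (left), 4–1 at easting≈307589.7 (right) → 1 crossing.
Mesa: no edge straddles that height → 0 crossings.
Only Ford has an odd count, so the point is inside Ford.

Ford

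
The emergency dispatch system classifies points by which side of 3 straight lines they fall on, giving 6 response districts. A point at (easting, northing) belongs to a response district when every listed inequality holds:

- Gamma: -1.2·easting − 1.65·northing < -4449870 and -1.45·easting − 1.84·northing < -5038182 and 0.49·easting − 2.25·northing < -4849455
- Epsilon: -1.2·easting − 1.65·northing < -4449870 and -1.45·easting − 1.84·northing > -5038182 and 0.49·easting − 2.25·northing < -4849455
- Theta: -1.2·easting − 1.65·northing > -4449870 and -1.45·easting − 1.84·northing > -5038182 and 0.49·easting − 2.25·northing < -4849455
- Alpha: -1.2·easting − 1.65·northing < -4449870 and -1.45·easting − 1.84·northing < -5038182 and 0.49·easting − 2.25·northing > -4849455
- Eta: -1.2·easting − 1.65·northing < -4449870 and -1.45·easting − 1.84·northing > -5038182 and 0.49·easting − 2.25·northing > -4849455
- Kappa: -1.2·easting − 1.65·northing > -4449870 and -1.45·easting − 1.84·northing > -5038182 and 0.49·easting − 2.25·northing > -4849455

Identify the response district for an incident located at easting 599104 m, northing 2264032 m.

-1.2·599104 − 1.65·2264032 = -4454577.600, which is < -4449870
-1.45·599104 − 1.84·2264032 = -5034519.680, which is > -5038182
0.49·599104 − 2.25·2264032 = -4800511.040, which is > -4849455
This sign pattern matches Eta.

Eta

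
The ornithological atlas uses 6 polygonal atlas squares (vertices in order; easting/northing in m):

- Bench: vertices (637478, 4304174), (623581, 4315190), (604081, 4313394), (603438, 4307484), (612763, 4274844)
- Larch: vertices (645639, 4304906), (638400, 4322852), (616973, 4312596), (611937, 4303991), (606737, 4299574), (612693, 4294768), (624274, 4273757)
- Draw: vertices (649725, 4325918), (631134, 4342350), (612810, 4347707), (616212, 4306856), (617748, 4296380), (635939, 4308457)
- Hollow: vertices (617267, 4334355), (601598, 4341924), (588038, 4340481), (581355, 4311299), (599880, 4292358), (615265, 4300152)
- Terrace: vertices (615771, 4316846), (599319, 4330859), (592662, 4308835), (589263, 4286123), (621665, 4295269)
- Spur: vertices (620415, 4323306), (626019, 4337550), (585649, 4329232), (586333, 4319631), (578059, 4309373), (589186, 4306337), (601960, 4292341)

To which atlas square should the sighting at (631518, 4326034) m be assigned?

Draw

Cast a ray rightward from (631518, 4326034). For each polygon, the edges (by vertex number in listed order) whose endpoints lie on opposite sides of northing = 4326034, where each meets that height, and whether that is right or left of the point:
Bench: no edge straddles that height → 0 crossings.
Larch: no edge straddles that height → 0 crossings.
Draw: 1–2 at easting≈649593.8 (right), 3–4 at easting≈614614.9 (left) → 1 crossing.
Hollow: 3–4 at easting≈584729.5 (left), 6–1 at easting≈616779.9 (left) → 0 crossings.
Terrace: 1–2 at easting≈604983.8 (left), 2–3 at easting≈597860.6 (left) → 0 crossings.
Spur: 1–2 at easting≈621488.3 (left), 3–4 at easting≈585876.8 (left) → 0 crossings.
Only Draw has an odd count, so the point is inside Draw.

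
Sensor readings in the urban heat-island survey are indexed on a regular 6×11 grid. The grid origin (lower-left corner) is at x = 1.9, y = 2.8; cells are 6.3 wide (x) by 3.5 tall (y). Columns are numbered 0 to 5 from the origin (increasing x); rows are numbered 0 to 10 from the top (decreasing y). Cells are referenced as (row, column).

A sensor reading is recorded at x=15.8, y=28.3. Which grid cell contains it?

Column index: ⌊(15.8 − 1.9) / 6.3⌋ = ⌊2.206⌋ = 2
Row offset from origin: ⌊(28.3 − 2.8) / 3.5⌋ = ⌊7.286⌋ = 7 → row 3 (counted from top)

(3, 2)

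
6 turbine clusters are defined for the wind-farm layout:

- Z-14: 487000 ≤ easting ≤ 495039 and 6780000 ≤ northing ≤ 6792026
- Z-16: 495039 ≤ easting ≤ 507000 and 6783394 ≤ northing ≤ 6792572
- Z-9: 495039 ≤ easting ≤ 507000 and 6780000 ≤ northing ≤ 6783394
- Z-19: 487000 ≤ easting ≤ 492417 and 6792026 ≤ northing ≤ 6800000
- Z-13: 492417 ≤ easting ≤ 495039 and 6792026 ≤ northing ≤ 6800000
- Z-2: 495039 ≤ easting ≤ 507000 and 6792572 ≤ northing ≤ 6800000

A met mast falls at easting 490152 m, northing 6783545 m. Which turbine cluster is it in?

The point has easting = 490152 and northing = 6783545.
Only Z-14 satisfies 487000 ≤ easting ≤ 495039 and 6780000 ≤ northing ≤ 6792026.

Z-14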